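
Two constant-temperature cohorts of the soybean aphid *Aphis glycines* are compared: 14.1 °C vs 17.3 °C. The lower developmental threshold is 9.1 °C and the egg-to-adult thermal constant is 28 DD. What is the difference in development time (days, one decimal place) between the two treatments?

At 14.1 °C: 28 / (14.1 − 9.1) = 28 / 5.0 = 5.600 d.
At 17.3 °C: 28 / (17.3 − 9.1) = 28 / 8.2 = 3.415 d.
Difference = |5.600 − 3.415| = 2.185 ≈ 2.2 days.

2.2 days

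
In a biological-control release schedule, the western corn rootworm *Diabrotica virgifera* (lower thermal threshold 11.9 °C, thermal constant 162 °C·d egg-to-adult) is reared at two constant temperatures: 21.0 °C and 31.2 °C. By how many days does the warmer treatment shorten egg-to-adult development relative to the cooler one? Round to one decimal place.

At 21.0 °C: 162 / (21.0 − 11.9) = 162 / 9.1 = 17.802 d.
At 31.2 °C: 162 / (31.2 − 11.9) = 162 / 19.3 = 8.394 d.
Difference = |17.802 − 8.394| = 9.408 ≈ 9.4 days.

9.4 days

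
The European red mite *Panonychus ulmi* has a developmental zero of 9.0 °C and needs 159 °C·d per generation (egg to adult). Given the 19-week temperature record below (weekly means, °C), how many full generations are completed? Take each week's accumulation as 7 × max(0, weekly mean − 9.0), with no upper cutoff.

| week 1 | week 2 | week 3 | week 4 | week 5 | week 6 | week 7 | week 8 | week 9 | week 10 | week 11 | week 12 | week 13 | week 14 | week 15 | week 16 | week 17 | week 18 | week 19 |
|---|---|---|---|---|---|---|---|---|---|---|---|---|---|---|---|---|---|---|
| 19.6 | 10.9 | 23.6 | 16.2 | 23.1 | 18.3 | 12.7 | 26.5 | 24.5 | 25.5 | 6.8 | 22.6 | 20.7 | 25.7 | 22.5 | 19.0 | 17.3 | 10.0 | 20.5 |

Weekly DD (7 × max(0, T̄ − 9.0)): 74.2, 13.3, 102.2, 50.4, 98.7, 65.1, 25.9, 122.5, 108.5, 115.5, 0.0, 95.2, 81.9, 116.9, 94.5, 70.0, 58.1, 7.0, 80.5.
Season total = 1380.4 DD.
Complete generations = ⌊1380.4 / 159⌋ = 8.

8 generations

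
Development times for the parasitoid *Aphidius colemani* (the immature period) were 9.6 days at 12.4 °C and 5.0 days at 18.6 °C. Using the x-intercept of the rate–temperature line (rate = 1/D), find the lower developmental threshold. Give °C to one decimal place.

Equal thermal constants: D₁(T₁ − T_b) = D₂(T₂ − T_b).
9.6·(12.4 − T_b) = 5.0·(18.6 − T_b)
T_b = (9.6·12.4 − 5.0·18.6) / (9.6 − 5.0) = 26.04 / 4.6 = 5.661 °C ≈ 5.7 °C.

5.7 °C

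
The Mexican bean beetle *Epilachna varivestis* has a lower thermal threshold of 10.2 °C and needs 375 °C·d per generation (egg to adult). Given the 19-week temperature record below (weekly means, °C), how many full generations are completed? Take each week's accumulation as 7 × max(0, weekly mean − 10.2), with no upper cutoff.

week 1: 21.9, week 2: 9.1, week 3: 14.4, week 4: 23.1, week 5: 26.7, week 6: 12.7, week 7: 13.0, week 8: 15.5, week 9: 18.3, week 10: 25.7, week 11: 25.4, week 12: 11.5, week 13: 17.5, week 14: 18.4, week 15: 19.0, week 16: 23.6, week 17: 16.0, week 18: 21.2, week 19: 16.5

2 generations

Weekly DD (7 × max(0, T̄ − 10.2)): 81.9, 0.0, 29.4, 90.3, 115.5, 17.5, 19.6, 37.1, 56.7, 108.5, 106.4, 9.1, 51.1, 57.4, 61.6, 93.8, 40.6, 77.0, 44.1.
Season total = 1097.6 DD.
Complete generations = ⌊1097.6 / 375⌋ = 2.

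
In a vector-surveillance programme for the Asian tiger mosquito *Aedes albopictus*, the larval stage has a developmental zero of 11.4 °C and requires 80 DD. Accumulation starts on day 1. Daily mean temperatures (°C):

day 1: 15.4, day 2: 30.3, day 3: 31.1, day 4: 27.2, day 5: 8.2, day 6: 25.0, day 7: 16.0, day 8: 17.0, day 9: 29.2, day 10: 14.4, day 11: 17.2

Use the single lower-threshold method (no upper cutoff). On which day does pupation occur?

day 8

Daily DD above 11.4 °C: 4.0, 18.9, 19.7, 15.8, 0.0, 13.6, 4.6, 5.6, 17.8, 3.0, 5.8.
Cumulative: 4.0, 22.9, 42.6, 58.4, 58.4, 72.0, 76.6, 82.2, 100.0, 103.0, 108.8.
The total first reaches 80 DD on day 8.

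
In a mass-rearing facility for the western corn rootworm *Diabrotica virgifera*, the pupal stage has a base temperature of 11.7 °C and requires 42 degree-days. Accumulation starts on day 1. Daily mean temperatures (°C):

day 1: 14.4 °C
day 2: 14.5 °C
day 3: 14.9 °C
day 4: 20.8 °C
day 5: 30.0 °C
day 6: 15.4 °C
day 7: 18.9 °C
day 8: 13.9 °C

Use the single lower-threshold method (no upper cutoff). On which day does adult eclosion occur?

day 7

Daily DD above 11.7 °C: 2.7, 2.8, 3.2, 9.1, 18.3, 3.7, 7.2, 2.2.
Cumulative: 2.7, 5.5, 8.7, 17.8, 36.1, 39.8, 47.0, 49.2.
The total first reaches 42 DD on day 7.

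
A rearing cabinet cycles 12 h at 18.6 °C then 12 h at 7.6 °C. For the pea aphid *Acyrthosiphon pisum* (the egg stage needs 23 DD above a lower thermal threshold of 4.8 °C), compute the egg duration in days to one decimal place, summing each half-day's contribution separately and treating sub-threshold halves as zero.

Day half: max(0, 18.6 − 4.8) × 0.5 = 13.8 × 0.5 = 6.90 DD.
Night half: max(0, 7.6 − 4.8) × 0.5 = 2.8 × 0.5 = 1.40 DD.
Per 24 h: 8.30 DD/day.
Duration = 23 / 8.30 = 2.771 ≈ 2.8 days.

2.8 days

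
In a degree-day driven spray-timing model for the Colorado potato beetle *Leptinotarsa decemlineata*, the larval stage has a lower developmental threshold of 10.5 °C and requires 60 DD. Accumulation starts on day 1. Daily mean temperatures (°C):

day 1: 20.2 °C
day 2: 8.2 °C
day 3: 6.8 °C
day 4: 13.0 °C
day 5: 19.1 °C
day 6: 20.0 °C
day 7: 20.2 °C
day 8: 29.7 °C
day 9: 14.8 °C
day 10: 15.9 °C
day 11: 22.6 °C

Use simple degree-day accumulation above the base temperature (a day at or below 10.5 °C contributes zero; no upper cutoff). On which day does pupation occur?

day 9

Daily DD above 10.5 °C: 9.7, 0.0, 0.0, 2.5, 8.6, 9.5, 9.7, 19.2, 4.3, 5.4, 12.1.
Cumulative: 9.7, 9.7, 9.7, 12.2, 20.8, 30.3, 40.0, 59.2, 63.5, 68.9, 81.0.
The total first reaches 60 DD on day 9.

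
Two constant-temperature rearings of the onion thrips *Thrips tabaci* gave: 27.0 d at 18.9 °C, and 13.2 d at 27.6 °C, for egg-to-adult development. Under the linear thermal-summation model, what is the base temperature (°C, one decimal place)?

10.6 °C

Under the model K = D·(T − T_b), so D₁·(T₁ − T_b) = D₂·(T₂ − T_b).
27.0·(18.9 − T_b) = 13.2·(27.6 − T_b)
T_b = (27.0·18.9 − 13.2·27.6) / (27.0 − 13.2) = 145.98 / 13.8 = 10.578 °C ≈ 10.6 °C.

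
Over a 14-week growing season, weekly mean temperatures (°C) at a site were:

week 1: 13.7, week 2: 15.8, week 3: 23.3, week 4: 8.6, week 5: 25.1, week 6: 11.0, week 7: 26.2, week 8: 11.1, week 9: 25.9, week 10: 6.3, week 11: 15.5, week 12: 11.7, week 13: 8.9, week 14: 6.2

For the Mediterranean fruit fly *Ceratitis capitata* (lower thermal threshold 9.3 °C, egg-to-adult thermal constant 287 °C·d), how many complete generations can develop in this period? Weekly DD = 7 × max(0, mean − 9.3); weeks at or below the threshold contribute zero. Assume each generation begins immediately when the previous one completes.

2 generations

Weekly DD (7 × max(0, T̄ − 9.3)): 30.8, 45.5, 98.0, 0.0, 110.6, 11.9, 118.3, 12.6, 116.2, 0.0, 43.4, 16.8, 0.0, 0.0.
Season total = 604.1 DD.
Complete generations = ⌊604.1 / 287⌋ = 2.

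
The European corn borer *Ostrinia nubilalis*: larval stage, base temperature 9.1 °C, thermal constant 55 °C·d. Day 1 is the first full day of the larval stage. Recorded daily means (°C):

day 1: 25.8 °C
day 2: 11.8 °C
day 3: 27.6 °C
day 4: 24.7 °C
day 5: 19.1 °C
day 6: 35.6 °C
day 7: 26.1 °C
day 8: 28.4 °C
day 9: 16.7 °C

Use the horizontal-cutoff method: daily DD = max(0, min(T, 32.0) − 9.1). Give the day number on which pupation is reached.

day 5

Daily DD above 9.1 °C (capped at 22.9): 16.7, 2.7, 18.5, 15.6, 10.0, 22.9, 17.0, 19.3, 7.6.
Cumulative: 16.7, 19.4, 37.9, 53.5, 63.5, 86.4, 103.4, 122.7, 130.3.
The total first reaches 55 DD on day 5.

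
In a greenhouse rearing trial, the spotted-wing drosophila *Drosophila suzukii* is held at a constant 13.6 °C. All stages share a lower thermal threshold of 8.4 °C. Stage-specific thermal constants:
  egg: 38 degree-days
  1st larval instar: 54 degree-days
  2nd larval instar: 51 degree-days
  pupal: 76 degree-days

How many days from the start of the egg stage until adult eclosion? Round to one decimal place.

42.1 days

Daily accumulation at 13.6 °C = 13.6 − 8.4 = 5.2 DD/day.
Total K = 38 + 54 + 51 + 76 = 219 DD.
Total duration = 219 / 5.2 = 42.115 ≈ 42.1 days.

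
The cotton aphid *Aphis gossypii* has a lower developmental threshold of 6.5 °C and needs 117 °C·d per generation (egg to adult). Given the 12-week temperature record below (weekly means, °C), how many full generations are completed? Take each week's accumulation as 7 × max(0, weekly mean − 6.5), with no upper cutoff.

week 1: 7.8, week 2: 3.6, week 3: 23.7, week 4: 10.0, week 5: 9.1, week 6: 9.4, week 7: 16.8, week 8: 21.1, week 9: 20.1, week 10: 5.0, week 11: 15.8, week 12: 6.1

4 generations

Weekly DD (7 × max(0, T̄ − 6.5)): 9.1, 0.0, 120.4, 24.5, 18.2, 20.3, 72.1, 102.2, 95.2, 0.0, 65.1, 0.0.
Season total = 527.1 DD.
Complete generations = ⌊527.1 / 117⌋ = 4.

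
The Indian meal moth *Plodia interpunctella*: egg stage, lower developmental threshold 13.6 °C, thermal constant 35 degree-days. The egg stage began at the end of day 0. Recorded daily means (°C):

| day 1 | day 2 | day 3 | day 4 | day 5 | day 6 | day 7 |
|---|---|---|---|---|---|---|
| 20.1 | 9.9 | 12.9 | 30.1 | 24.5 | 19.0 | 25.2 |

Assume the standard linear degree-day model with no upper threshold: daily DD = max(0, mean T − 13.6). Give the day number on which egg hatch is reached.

day 6

Daily DD above 13.6 °C: 6.5, 0.0, 0.0, 16.5, 10.9, 5.4, 11.6.
Cumulative: 6.5, 6.5, 6.5, 23.0, 33.9, 39.3, 50.9.
The total first reaches 35 DD on day 6.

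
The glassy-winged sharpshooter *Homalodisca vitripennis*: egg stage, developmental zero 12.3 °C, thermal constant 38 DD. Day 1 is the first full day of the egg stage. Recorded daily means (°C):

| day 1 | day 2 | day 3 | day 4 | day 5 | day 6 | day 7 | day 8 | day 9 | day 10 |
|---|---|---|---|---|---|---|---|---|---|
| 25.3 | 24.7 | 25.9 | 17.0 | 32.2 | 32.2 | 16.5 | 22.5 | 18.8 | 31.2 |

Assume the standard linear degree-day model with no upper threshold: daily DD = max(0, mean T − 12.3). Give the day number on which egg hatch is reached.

day 3

Daily DD above 12.3 °C: 13.0, 12.4, 13.6, 4.7, 19.9, 19.9, 4.2, 10.2, 6.5, 18.9.
Cumulative: 13.0, 25.4, 39.0, 43.7, 63.6, 83.5, 87.7, 97.9, 104.4, 123.3.
The total first reaches 38 DD on day 3.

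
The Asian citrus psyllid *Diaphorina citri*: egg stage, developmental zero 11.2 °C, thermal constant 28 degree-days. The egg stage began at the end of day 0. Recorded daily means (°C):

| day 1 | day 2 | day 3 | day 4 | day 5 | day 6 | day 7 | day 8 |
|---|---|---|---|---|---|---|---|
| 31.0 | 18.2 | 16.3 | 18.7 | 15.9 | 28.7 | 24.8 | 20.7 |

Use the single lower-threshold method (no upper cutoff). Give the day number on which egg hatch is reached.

Daily DD above 11.2 °C: 19.8, 7.0, 5.1, 7.5, 4.7, 17.5, 13.6, 9.5.
Cumulative: 19.8, 26.8, 31.9, 39.4, 44.1, 61.6, 75.2, 84.7.
The total first reaches 28 DD on day 3.

day 3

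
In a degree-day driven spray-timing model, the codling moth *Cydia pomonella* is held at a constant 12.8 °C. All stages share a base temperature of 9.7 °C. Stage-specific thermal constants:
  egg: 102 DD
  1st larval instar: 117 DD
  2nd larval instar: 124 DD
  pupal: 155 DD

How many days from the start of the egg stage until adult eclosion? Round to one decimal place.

160.6 days

Daily accumulation at 12.8 °C = 12.8 − 9.7 = 3.1 DD/day.
Total K = 102 + 117 + 124 + 155 = 498 DD.
Total duration = 498 / 3.1 = 160.645 ≈ 160.6 days.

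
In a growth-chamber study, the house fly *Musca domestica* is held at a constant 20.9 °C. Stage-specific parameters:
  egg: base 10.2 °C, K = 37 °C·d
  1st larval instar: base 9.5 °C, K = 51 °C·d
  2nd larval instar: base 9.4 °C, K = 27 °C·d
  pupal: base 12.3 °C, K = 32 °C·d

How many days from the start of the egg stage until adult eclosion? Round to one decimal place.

14.0 days

egg: 37 / (20.9 − 10.2) = 37 / 10.7 = 3.458 d.
1st larval instar: 51 / (20.9 − 9.5) = 51 / 11.4 = 4.474 d.
2nd larval instar: 27 / (20.9 − 9.4) = 27 / 11.5 = 2.348 d.
pupal: 32 / (20.9 − 12.3) = 32 / 8.6 = 3.721 d.
Sum = 14.000 ≈ 14.0 days.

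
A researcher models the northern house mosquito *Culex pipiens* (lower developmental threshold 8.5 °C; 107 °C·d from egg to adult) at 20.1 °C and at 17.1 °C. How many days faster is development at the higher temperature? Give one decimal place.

3.2 days

At 20.1 °C: 107 / (20.1 − 8.5) = 107 / 11.6 = 9.224 d.
At 17.1 °C: 107 / (17.1 − 8.5) = 107 / 8.6 = 12.442 d.
Difference = |9.224 − 12.442| = 3.218 ≈ 3.2 days.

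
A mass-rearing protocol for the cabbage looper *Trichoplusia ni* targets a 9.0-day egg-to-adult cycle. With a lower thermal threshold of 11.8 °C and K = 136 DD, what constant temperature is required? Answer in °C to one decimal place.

Required daily accumulation = 136 / 9.0 = 15.111 DD/day.
T = T_base + 15.111 = 11.8 + 15.111 = 26.911 ≈ 26.9 °C.

26.9 °C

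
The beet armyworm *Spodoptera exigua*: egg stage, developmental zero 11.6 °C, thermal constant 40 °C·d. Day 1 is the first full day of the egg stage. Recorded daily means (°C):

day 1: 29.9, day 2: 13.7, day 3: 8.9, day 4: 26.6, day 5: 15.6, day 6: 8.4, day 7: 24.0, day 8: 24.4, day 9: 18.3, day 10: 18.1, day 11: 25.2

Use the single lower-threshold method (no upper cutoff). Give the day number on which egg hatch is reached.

Daily DD above 11.6 °C: 18.3, 2.1, 0.0, 15.0, 4.0, 0.0, 12.4, 12.8, 6.7, 6.5, 13.6.
Cumulative: 18.3, 20.4, 20.4, 35.4, 39.4, 39.4, 51.8, 64.6, 71.3, 77.8, 91.4.
The total first reaches 40 DD on day 7.

day 7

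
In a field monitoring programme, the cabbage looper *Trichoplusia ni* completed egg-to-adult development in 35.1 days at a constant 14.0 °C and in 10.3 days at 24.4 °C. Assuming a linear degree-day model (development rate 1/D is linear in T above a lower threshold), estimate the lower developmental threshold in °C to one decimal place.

9.7 °C

Equal thermal constants: D₁(T₁ − T_b) = D₂(T₂ − T_b).
35.1·(14.0 − T_b) = 10.3·(24.4 − T_b)
T_b = (35.1·14.0 − 10.3·24.4) / (35.1 − 10.3) = 240.08 / 24.8 = 9.681 °C ≈ 9.7 °C.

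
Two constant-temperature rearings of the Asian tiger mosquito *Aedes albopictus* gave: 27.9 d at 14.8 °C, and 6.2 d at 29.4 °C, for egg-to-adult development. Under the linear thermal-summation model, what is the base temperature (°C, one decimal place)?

10.6 °C

Equal thermal constants: D₁(T₁ − T_b) = D₂(T₂ − T_b).
27.9·(14.8 − T_b) = 6.2·(29.4 − T_b)
T_b = (27.9·14.8 − 6.2·29.4) / (27.9 − 6.2) = 230.64 / 21.7 = 10.629 °C ≈ 10.6 °C.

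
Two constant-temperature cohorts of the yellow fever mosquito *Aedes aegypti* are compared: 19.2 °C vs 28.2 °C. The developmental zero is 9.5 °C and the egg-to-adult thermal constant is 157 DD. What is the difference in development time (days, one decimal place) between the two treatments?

7.8 days

At 19.2 °C: 157 / (19.2 − 9.5) = 157 / 9.7 = 16.186 d.
At 28.2 °C: 157 / (28.2 − 9.5) = 157 / 18.7 = 8.396 d.
Difference = |16.186 − 8.396| = 7.790 ≈ 7.8 days.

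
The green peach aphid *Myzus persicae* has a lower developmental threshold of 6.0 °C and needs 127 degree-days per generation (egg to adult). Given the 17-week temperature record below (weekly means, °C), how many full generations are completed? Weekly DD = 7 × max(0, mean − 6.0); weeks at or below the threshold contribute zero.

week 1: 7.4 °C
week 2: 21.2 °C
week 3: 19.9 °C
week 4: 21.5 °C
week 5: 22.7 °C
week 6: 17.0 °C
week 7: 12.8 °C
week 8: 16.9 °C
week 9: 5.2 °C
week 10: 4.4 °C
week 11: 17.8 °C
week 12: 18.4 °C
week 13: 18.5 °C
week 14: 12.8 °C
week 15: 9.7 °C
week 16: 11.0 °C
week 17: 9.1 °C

Weekly DD (7 × max(0, T̄ − 6.0)): 9.8, 106.4, 97.3, 108.5, 116.9, 77.0, 47.6, 76.3, 0.0, 0.0, 82.6, 86.8, 87.5, 47.6, 25.9, 35.0, 21.7.
Season total = 1026.9 DD.
Complete generations = ⌊1026.9 / 127⌋ = 8.

8 generations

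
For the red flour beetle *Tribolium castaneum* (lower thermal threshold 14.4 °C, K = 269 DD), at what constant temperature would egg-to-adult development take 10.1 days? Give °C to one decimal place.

41.0 °C

Required daily accumulation = 269 / 10.1 = 26.634 DD/day.
T = T_base + 26.634 = 14.4 + 26.634 = 41.034 ≈ 41.0 °C.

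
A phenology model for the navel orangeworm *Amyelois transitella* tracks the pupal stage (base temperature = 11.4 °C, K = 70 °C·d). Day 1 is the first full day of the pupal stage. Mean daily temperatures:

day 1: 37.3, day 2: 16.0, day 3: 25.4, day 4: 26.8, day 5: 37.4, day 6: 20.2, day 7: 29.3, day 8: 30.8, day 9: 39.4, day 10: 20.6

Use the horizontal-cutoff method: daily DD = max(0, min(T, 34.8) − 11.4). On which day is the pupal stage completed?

Daily DD above 11.4 °C (capped at 23.4): 23.4, 4.6, 14.0, 15.4, 23.4, 8.8, 17.9, 19.4, 23.4, 9.2.
Cumulative: 23.4, 28.0, 42.0, 57.4, 80.8, 89.6, 107.5, 126.9, 150.3, 159.5.
The total first reaches 70 DD on day 5.

day 5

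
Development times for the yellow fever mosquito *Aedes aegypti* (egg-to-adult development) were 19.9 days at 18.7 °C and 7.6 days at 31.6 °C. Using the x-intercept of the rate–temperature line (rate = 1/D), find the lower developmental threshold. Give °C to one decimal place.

10.7 °C

Equal thermal constants: D₁(T₁ − T_b) = D₂(T₂ − T_b).
19.9·(18.7 − T_b) = 7.6·(31.6 − T_b)
T_b = (19.9·18.7 − 7.6·31.6) / (19.9 − 7.6) = 131.97 / 12.3 = 10.729 °C ≈ 10.7 °C.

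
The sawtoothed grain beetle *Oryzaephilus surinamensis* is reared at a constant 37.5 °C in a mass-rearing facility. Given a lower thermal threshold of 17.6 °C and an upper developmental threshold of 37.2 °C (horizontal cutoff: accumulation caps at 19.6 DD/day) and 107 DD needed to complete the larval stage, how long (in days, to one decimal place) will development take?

Temperature 37.5 °C exceeds the upper threshold, so daily accumulation caps at 37.2 − 17.6 = 19.6 DD/day.
Duration = 107 / 19.6 = 5.459 ≈ 5.5 days.

5.5 days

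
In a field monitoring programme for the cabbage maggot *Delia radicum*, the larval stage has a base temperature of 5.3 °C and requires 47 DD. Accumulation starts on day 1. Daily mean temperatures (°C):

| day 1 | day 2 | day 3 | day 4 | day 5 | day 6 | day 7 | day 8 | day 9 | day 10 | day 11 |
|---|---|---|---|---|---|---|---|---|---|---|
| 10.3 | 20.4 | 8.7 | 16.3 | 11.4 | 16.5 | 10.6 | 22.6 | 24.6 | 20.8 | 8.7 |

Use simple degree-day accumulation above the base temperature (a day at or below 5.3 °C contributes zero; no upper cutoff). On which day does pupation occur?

Daily DD above 5.3 °C: 5.0, 15.1, 3.4, 11.0, 6.1, 11.2, 5.3, 17.3, 19.3, 15.5, 3.4.
Cumulative: 5.0, 20.1, 23.5, 34.5, 40.6, 51.8, 57.1, 74.4, 93.7, 109.2, 112.6.
The total first reaches 47 DD on day 6.

day 6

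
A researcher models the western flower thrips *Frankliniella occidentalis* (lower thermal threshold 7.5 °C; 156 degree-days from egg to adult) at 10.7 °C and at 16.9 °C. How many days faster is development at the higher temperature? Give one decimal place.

32.2 days

At 10.7 °C: 156 / (10.7 − 7.5) = 156 / 3.2 = 48.750 d.
At 16.9 °C: 156 / (16.9 − 7.5) = 156 / 9.4 = 16.596 d.
Difference = |48.750 − 16.596| = 32.154 ≈ 32.2 days.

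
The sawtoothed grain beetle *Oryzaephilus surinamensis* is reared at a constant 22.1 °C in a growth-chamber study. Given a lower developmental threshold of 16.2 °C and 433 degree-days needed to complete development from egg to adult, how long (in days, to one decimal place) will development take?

Daily accumulation = 22.1 − 16.2 = 5.9 DD/day.
Duration = 433 / 5.9 = 73.390 ≈ 73.4 days.

73.4 days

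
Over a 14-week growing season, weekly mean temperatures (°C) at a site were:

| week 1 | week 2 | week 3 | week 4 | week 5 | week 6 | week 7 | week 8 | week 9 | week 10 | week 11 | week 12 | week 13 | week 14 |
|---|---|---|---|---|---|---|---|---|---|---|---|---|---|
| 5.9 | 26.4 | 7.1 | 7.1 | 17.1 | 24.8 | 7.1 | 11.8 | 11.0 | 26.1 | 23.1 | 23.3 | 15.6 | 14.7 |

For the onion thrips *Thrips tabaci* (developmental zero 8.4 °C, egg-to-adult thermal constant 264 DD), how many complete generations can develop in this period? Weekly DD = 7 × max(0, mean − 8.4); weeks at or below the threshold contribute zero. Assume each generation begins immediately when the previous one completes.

Weekly DD (7 × max(0, T̄ − 8.4)): 0.0, 126.0, 0.0, 0.0, 60.9, 114.8, 0.0, 23.8, 18.2, 123.9, 102.9, 104.3, 50.4, 44.1.
Season total = 769.3 DD.
Complete generations = ⌊769.3 / 264⌋ = 2.

2 generations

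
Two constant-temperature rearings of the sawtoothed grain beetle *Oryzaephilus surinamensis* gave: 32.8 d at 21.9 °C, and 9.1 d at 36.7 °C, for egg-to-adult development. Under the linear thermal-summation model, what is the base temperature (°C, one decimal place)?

Under the model K = D·(T − T_b), so D₁·(T₁ − T_b) = D₂·(T₂ − T_b).
32.8·(21.9 − T_b) = 9.1·(36.7 − T_b)
T_b = (32.8·21.9 − 9.1·36.7) / (32.8 − 9.1) = 384.35 / 23.7 = 16.217 °C ≈ 16.2 °C.

16.2 °C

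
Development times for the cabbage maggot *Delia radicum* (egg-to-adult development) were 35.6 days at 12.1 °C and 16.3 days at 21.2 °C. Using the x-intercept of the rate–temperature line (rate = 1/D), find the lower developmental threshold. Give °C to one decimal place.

Linear rate model ⇒ the product D·(T − T_b) is constant across temperatures.
35.6·(12.1 − T_b) = 16.3·(21.2 − T_b)
T_b = (35.6·12.1 − 16.3·21.2) / (35.6 − 16.3) = 85.20 / 19.3 = 4.415 °C ≈ 4.4 °C.

4.4 °C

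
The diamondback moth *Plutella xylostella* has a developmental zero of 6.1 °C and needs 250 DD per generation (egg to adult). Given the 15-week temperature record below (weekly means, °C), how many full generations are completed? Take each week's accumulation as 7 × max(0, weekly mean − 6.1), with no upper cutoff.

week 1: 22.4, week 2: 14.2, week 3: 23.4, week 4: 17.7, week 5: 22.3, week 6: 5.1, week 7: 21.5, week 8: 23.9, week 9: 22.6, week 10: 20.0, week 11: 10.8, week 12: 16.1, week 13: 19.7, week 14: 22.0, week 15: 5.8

Weekly DD (7 × max(0, T̄ − 6.1)): 114.1, 56.7, 121.1, 81.2, 113.4, 0.0, 107.8, 124.6, 115.5, 97.3, 32.9, 70.0, 95.2, 111.3, 0.0.
Season total = 1241.1 DD.
Complete generations = ⌊1241.1 / 250⌋ = 4.

4 generations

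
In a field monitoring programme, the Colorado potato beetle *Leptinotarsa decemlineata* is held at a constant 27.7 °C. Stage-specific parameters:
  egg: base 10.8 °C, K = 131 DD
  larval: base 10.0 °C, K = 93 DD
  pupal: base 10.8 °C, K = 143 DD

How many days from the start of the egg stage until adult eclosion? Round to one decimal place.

egg: 131 / (27.7 − 10.8) = 131 / 16.9 = 7.751 d.
larval: 93 / (27.7 − 10.0) = 93 / 17.7 = 5.254 d.
pupal: 143 / (27.7 − 10.8) = 143 / 16.9 = 8.462 d.
Sum = 21.467 ≈ 21.5 days.

21.5 days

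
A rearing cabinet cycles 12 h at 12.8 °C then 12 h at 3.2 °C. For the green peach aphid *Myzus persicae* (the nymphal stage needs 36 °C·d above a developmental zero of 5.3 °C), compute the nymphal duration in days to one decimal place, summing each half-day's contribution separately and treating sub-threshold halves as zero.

9.6 days

Day half: max(0, 12.8 − 5.3) × 0.5 = 7.5 × 0.5 = 3.75 DD.
Night half: max(0, 3.2 − 5.3) × 0.5 = 0.0 × 0.5 = 0.00 DD.
Per 24 h: 3.75 DD/day.
Duration = 36 / 3.75 = 9.600 ≈ 9.6 days.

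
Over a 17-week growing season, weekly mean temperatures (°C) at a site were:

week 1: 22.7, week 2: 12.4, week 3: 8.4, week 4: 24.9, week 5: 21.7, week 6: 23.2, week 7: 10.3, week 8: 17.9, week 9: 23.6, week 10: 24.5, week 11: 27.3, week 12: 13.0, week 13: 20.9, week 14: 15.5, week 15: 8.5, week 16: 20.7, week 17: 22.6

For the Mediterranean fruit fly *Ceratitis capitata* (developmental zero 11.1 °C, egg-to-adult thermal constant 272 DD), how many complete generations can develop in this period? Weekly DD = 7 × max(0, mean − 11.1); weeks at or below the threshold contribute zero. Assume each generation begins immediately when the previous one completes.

Weekly DD (7 × max(0, T̄ − 11.1)): 81.2, 9.1, 0.0, 96.6, 74.2, 84.7, 0.0, 47.6, 87.5, 93.8, 113.4, 13.3, 68.6, 30.8, 0.0, 67.2, 80.5.
Season total = 948.5 DD.
Complete generations = ⌊948.5 / 272⌋ = 3.

3 generations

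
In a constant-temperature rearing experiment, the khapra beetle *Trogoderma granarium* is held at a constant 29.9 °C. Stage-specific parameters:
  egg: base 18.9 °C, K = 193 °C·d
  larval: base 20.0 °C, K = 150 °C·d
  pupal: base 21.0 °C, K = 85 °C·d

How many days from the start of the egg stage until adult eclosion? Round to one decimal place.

42.2 days

egg: 193 / (29.9 − 18.9) = 193 / 11.0 = 17.545 d.
larval: 150 / (29.9 − 20.0) = 150 / 9.9 = 15.152 d.
pupal: 85 / (29.9 − 21.0) = 85 / 8.9 = 9.551 d.
Sum = 42.248 ≈ 42.2 days.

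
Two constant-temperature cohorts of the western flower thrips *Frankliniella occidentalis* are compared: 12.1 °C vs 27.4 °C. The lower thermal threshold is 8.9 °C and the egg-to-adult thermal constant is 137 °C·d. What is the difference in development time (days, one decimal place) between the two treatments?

At 12.1 °C: 137 / (12.1 − 8.9) = 137 / 3.2 = 42.813 d.
At 27.4 °C: 137 / (27.4 − 8.9) = 137 / 18.5 = 7.405 d.
Difference = |42.813 − 7.405| = 35.407 ≈ 35.4 days.

35.4 days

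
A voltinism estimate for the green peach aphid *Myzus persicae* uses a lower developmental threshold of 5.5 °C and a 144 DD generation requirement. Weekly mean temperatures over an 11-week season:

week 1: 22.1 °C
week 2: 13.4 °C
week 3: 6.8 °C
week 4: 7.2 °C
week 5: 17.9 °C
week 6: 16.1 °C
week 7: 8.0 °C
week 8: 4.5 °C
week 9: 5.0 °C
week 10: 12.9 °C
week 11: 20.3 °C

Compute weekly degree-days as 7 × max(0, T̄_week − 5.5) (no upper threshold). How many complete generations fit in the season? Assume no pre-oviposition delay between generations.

3 generations

Weekly DD (7 × max(0, T̄ − 5.5)): 116.2, 55.3, 9.1, 11.9, 86.8, 74.2, 17.5, 0.0, 0.0, 51.8, 103.6.
Season total = 526.4 DD.
Complete generations = ⌊526.4 / 144⌋ = 3.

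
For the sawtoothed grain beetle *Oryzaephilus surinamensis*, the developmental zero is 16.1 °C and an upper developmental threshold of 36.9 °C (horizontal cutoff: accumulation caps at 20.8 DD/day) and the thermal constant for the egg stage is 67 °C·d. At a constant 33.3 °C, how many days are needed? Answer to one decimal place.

3.9 days

Daily accumulation = 33.3 − 16.1 = 17.2 DD/day.
Duration = 67 / 17.2 = 3.895 ≈ 3.9 days.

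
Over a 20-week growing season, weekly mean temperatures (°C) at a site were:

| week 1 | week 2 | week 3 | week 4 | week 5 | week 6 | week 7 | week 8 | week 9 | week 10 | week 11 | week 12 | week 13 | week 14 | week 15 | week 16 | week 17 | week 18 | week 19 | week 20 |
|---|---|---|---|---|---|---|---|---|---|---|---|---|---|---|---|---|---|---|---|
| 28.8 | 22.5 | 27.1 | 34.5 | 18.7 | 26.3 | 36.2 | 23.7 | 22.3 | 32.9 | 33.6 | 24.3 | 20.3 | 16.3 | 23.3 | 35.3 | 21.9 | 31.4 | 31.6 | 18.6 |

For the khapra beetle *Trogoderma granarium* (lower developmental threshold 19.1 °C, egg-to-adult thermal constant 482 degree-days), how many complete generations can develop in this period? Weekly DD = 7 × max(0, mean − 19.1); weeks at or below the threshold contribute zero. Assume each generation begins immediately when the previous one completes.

Weekly DD (7 × max(0, T̄ − 19.1)): 67.9, 23.8, 56.0, 107.8, 0.0, 50.4, 119.7, 32.2, 22.4, 96.6, 101.5, 36.4, 8.4, 0.0, 29.4, 113.4, 19.6, 86.1, 87.5, 0.0.
Season total = 1059.1 DD.
Complete generations = ⌊1059.1 / 482⌋ = 2.

2 generations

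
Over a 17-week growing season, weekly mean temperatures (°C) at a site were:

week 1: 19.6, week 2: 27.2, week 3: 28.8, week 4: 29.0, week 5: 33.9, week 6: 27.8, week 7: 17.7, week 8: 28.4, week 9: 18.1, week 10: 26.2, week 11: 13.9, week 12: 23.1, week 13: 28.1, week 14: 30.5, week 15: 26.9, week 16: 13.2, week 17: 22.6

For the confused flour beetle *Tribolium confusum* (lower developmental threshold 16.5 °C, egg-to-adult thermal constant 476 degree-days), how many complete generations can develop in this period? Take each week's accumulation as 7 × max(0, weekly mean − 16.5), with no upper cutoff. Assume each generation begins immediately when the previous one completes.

Weekly DD (7 × max(0, T̄ − 16.5)): 21.7, 74.9, 86.1, 87.5, 121.8, 79.1, 8.4, 83.3, 11.2, 67.9, 0.0, 46.2, 81.2, 98.0, 72.8, 0.0, 42.7.
Season total = 982.8 DD.
Complete generations = ⌊982.8 / 476⌋ = 2.

2 generations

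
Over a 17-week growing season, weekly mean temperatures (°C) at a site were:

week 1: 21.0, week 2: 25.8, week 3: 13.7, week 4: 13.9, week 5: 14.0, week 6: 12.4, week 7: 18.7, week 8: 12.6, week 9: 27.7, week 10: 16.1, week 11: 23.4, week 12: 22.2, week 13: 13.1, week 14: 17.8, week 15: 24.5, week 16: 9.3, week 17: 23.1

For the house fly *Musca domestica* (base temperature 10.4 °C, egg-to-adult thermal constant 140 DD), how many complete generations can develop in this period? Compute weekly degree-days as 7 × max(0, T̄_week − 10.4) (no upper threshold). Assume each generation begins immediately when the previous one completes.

Weekly DD (7 × max(0, T̄ − 10.4)): 74.2, 107.8, 23.1, 24.5, 25.2, 14.0, 58.1, 15.4, 121.1, 39.9, 91.0, 82.6, 18.9, 51.8, 98.7, 0.0, 88.9.
Season total = 935.2 DD.
Complete generations = ⌊935.2 / 140⌋ = 6.

6 generations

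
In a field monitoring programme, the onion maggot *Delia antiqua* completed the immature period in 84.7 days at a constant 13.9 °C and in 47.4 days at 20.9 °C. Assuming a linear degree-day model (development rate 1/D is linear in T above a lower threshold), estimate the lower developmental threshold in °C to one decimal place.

5.0 °C

Linear rate model ⇒ the product D·(T − T_b) is constant across temperatures.
84.7·(13.9 − T_b) = 47.4·(20.9 − T_b)
T_b = (84.7·13.9 − 47.4·20.9) / (84.7 − 47.4) = 186.67 / 37.3 = 5.005 °C ≈ 5.0 °C.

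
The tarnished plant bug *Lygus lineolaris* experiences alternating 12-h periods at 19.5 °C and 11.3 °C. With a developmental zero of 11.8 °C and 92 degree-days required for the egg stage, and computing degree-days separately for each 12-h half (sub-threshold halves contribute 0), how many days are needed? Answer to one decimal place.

23.9 days

Day half: max(0, 19.5 − 11.8) × 0.5 = 7.7 × 0.5 = 3.85 DD.
Night half: max(0, 11.3 − 11.8) × 0.5 = 0.0 × 0.5 = 0.00 DD.
Per 24 h: 3.85 DD/day.
Duration = 92 / 3.85 = 23.896 ≈ 23.9 days.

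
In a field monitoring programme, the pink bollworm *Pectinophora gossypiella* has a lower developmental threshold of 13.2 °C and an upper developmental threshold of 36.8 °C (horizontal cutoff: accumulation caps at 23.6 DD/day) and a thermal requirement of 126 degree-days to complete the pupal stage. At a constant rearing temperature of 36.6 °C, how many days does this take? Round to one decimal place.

5.4 days

Daily accumulation = 36.6 − 13.2 = 23.4 DD/day.
Duration = 126 / 23.4 = 5.385 ≈ 5.4 days.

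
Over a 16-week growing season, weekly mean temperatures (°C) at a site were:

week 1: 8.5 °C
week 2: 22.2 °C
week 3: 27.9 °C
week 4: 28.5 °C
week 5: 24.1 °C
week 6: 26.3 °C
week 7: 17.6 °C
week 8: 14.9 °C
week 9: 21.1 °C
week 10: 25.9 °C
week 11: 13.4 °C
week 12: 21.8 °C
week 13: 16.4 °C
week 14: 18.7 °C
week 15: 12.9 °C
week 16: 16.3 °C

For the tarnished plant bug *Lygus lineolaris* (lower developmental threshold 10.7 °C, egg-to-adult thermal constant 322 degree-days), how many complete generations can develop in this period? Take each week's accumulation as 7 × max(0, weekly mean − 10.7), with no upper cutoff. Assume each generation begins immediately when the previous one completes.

3 generations

Weekly DD (7 × max(0, T̄ − 10.7)): 0.0, 80.5, 120.4, 124.6, 93.8, 109.2, 48.3, 29.4, 72.8, 106.4, 18.9, 77.7, 39.9, 56.0, 15.4, 39.2.
Season total = 1032.5 DD.
Complete generations = ⌊1032.5 / 322⌋ = 3.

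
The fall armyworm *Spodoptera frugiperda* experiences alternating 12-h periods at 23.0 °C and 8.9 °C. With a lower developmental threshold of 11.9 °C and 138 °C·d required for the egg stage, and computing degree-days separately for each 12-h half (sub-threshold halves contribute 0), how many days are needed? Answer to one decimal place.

24.9 days

Day half: max(0, 23.0 − 11.9) × 0.5 = 11.1 × 0.5 = 5.55 DD.
Night half: max(0, 8.9 − 11.9) × 0.5 = 0.0 × 0.5 = 0.00 DD.
Per 24 h: 5.55 DD/day.
Duration = 138 / 5.55 = 24.865 ≈ 24.9 days.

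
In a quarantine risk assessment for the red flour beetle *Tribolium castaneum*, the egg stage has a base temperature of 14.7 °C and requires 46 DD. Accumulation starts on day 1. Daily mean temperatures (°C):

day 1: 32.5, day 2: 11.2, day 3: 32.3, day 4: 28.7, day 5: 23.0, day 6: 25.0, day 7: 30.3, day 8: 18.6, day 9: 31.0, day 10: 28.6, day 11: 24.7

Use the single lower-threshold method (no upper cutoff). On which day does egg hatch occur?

day 4

Daily DD above 14.7 °C: 17.8, 0.0, 17.6, 14.0, 8.3, 10.3, 15.6, 3.9, 16.3, 13.9, 10.0.
Cumulative: 17.8, 17.8, 35.4, 49.4, 57.7, 68.0, 83.6, 87.5, 103.8, 117.7, 127.7.
The total first reaches 46 DD on day 4.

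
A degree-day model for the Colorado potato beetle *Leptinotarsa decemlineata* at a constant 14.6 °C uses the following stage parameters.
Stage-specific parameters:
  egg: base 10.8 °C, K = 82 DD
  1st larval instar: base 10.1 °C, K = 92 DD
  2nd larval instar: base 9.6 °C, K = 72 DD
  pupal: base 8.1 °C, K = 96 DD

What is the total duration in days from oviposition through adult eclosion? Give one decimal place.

71.2 days

egg: 82 / (14.6 − 10.8) = 82 / 3.8 = 21.579 d.
1st larval instar: 92 / (14.6 − 10.1) = 92 / 4.5 = 20.444 d.
2nd larval instar: 72 / (14.6 − 9.6) = 72 / 5.0 = 14.400 d.
pupal: 96 / (14.6 − 8.1) = 96 / 6.5 = 14.769 d.
Sum = 71.193 ≈ 71.2 days.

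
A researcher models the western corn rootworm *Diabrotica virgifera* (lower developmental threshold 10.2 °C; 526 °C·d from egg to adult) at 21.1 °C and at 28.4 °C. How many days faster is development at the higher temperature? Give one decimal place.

At 21.1 °C: 526 / (21.1 − 10.2) = 526 / 10.9 = 48.257 d.
At 28.4 °C: 526 / (28.4 − 10.2) = 526 / 18.2 = 28.901 d.
Difference = |48.257 − 28.901| = 19.356 ≈ 19.4 days.

19.4 days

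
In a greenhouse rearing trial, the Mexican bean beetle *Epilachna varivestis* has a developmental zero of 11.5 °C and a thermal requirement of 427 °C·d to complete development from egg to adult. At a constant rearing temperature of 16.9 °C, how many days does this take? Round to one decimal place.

Daily accumulation = 16.9 − 11.5 = 5.4 DD/day.
Duration = 427 / 5.4 = 79.074 ≈ 79.1 days.

79.1 days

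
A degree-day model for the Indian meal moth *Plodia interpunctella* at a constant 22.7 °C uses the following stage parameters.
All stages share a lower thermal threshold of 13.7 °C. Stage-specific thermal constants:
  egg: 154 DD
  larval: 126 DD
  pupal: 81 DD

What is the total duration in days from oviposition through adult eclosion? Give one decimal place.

40.1 days

Daily accumulation at 22.7 °C = 22.7 − 13.7 = 9.0 DD/day.
Total K = 154 + 126 + 81 = 361 DD.
Total duration = 361 / 9.0 = 40.111 ≈ 40.1 days.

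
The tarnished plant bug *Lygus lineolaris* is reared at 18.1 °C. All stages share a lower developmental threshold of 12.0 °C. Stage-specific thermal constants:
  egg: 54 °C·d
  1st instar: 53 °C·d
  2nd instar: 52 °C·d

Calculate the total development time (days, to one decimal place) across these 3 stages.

26.1 days

Daily accumulation at 18.1 °C = 18.1 − 12.0 = 6.1 DD/day.
Total K = 54 + 53 + 52 = 159 DD.
Total duration = 159 / 6.1 = 26.066 ≈ 26.1 days.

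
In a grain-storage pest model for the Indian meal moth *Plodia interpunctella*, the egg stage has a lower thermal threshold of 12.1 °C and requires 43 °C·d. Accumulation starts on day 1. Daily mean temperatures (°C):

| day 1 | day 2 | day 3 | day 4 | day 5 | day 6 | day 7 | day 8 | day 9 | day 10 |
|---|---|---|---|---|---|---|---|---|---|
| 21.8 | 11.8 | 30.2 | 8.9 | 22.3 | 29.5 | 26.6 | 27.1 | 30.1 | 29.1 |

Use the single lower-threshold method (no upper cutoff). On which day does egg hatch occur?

Daily DD above 12.1 °C: 9.7, 0.0, 18.1, 0.0, 10.2, 17.4, 14.5, 15.0, 18.0, 17.0.
Cumulative: 9.7, 9.7, 27.8, 27.8, 38.0, 55.4, 69.9, 84.9, 102.9, 119.9.
The total first reaches 43 DD on day 6.

day 6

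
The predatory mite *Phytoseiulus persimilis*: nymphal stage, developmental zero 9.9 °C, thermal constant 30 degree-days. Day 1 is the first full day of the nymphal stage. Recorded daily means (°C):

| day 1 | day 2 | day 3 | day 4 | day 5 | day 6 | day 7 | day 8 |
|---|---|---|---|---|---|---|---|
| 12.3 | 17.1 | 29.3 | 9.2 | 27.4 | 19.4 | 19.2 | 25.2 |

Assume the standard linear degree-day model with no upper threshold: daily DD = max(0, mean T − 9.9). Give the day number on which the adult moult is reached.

day 5

Daily DD above 9.9 °C: 2.4, 7.2, 19.4, 0.0, 17.5, 9.5, 9.3, 15.3.
Cumulative: 2.4, 9.6, 29.0, 29.0, 46.5, 56.0, 65.3, 80.6.
The total first reaches 30 DD on day 5.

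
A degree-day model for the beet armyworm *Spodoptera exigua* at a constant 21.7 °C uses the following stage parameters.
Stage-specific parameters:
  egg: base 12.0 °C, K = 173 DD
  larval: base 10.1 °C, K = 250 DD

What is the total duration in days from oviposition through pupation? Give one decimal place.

egg: 173 / (21.7 − 12.0) = 173 / 9.7 = 17.835 d.
larval: 250 / (21.7 − 10.1) = 250 / 11.6 = 21.552 d.
Sum = 39.387 ≈ 39.4 days.

39.4 days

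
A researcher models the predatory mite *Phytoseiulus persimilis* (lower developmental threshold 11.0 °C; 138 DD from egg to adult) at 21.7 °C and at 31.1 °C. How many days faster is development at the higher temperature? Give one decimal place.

At 21.7 °C: 138 / (21.7 − 11.0) = 138 / 10.7 = 12.897 d.
At 31.1 °C: 138 / (31.1 − 11.0) = 138 / 20.1 = 6.866 d.
Difference = |12.897 − 6.866| = 6.032 ≈ 6.0 days.

6.0 days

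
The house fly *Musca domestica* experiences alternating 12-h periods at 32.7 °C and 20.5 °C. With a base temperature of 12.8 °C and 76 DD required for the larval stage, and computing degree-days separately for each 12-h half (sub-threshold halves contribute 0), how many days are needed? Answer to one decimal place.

Day half: max(0, 32.7 − 12.8) × 0.5 = 19.9 × 0.5 = 9.95 DD.
Night half: max(0, 20.5 − 12.8) × 0.5 = 7.7 × 0.5 = 3.85 DD.
Per 24 h: 13.80 DD/day.
Duration = 76 / 13.80 = 5.507 ≈ 5.5 days.

5.5 days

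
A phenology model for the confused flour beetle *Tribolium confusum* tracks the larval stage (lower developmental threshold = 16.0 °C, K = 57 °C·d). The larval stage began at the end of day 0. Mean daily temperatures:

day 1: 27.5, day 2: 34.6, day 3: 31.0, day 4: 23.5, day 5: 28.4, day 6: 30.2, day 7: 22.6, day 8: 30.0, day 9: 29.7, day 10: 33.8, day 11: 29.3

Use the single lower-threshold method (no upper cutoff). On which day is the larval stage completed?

Daily DD above 16.0 °C: 11.5, 18.6, 15.0, 7.5, 12.4, 14.2, 6.6, 14.0, 13.7, 17.8, 13.3.
Cumulative: 11.5, 30.1, 45.1, 52.6, 65.0, 79.2, 85.8, 99.8, 113.5, 131.3, 144.6.
The total first reaches 57 DD on day 5.

day 5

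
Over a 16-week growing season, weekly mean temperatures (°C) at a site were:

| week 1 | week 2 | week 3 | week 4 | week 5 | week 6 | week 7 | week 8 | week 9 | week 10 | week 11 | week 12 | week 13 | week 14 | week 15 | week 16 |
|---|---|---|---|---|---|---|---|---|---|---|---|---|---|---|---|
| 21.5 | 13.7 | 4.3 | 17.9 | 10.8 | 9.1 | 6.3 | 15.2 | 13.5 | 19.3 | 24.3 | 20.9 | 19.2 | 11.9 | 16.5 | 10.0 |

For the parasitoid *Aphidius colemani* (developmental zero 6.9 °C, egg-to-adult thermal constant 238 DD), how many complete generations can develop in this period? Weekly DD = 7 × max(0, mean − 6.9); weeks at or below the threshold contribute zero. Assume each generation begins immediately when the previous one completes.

3 generations

Weekly DD (7 × max(0, T̄ − 6.9)): 102.2, 47.6, 0.0, 77.0, 27.3, 15.4, 0.0, 58.1, 46.2, 86.8, 121.8, 98.0, 86.1, 35.0, 67.2, 21.7.
Season total = 890.4 DD.
Complete generations = ⌊890.4 / 238⌋ = 3.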